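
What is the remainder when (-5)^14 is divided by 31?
By repeated squaring mod 31: (-5)^{1}≡26, (-5)^{2}≡25, (-5)^{4}≡5, (-5)^{8}≡25. Then (-5)^{14} = (-5)^{8+4+2} ≡ 25 × 5 × 25 ≡ 25 mod 31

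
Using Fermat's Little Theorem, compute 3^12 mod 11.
By Fermat: 3^{10} ≡ 1 mod 11. So 3^{12} = 3^{10} · 3^{2} ≡ 3^{2} ≡ 9 mod 11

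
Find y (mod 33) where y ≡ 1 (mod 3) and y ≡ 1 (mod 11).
M = 3 × 11 = 33. M₁ = 11, y₁ ≡ 2 (mod 3). M₂ = 3, y₂ ≡ 4 (mod 11). y = 1×11×2 + 1×3×4 ≡ 1 (mod 33)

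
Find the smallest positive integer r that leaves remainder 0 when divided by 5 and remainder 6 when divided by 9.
M = 5 × 9 = 45. M₁ = 9, y₁ ≡ 4 mod 5. M₂ = 5, y₂ ≡ 2 mod 9. r = 0×9×4 + 6×5×2 ≡ 15 mod 45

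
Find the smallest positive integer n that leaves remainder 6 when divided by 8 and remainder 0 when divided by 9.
M = 8 × 9 = 72. M₁ = 9, y₁ ≡ 1 mod 8. M₂ = 8, y₂ ≡ 8 mod 9. n = 6×9×1 + 0×8×8 ≡ 54 mod 72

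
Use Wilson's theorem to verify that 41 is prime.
(40)! mod 41 = 40. Since this equals -1 mod 41, Wilson confirms 41 is prime.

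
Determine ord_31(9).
Powers of 9 mod 31: 9^1≡9, 9^2≡19, 9^3≡16, 9^4≡20, 9^5≡25, 9^6≡8, 9^7≡10, 9^8≡28, 9^9≡4, 9^10≡5, 9^11≡14, 9^12≡2, 9^13≡18, 9^14≡7, 9^15≡1. So the order of 9 is 15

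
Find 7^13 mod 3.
Using Fermat: 7^{2} ≡ 1 mod 3. 13 ≡ 1 mod 2. So 7^{13} ≡ 7^{1} ≡ 1 mod 3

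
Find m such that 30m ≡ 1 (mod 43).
Since 43 is prime, by Fermat 30^(-1) ≡ 30^{41} ≡ 33 (mod 43). Verify: 30 × 33 = 990 ≡ 1 (mod 43)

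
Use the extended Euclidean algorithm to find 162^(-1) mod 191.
Extended GCD: 162(79) + 191(-67) = 1. So 162^(-1) ≡ 79 (mod 191). Verify: 162 × 79 = 12798 ≡ 1 (mod 191)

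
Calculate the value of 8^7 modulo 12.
By repeated squaring mod 12: 8^{1}≡8, 8^{2}≡4, 8^{4}≡4. Then 8^{7} = 8^{4+2+1} ≡ 4 × 4 × 8 ≡ 8 mod 12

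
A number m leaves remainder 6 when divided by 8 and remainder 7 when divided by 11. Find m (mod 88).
M = 8 × 11 = 88. M₁ = 11, y₁ ≡ 3 (mod 8). M₂ = 8, y₂ ≡ 7 (mod 11). m = 6×11×3 + 7×8×7 ≡ 62 (mod 88)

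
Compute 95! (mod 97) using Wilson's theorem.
(96)! = (95)! × (96) ≡ -1 (mod 97). So (95)! ≡ -1 × (96)^(-1) ≡ (-1)×(-1) = 1 (mod 97)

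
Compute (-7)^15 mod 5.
Using Fermat: (-7)^{4} ≡ 1 mod 5. 15 ≡ 3 mod 4. So (-7)^{15} ≡ (-7)^{3} ≡ 2 mod 5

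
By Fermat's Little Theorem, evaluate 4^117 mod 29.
By Fermat: 4^{28} ≡ 1 mod 29. 117 = 4×28 + 5. So 4^{117} ≡ 4^{5} ≡ 9 mod 29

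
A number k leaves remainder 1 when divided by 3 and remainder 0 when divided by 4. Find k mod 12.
M = 3 × 4 = 12. M₁ = 4, y₁ ≡ 1 mod 3. M₂ = 3, y₂ ≡ 3 mod 4. k = 1×4×1 + 0×3×3 ≡ 4 mod 12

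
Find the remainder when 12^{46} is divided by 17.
By Fermat: 12^{16} ≡ 1 mod 17. 46 = 2×16 + 14. So 12^{46} ≡ 12^{14} ≡ 15 mod 17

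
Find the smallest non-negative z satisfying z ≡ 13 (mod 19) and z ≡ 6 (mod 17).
M = 19 × 17 = 323. M₁ = 17, y₁ ≡ 9 (mod 19). M₂ = 19, y₂ ≡ 9 (mod 17). z = 13×17×9 + 6×19×9 ≡ 108 (mod 323)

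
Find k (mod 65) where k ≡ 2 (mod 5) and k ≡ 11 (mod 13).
M = 5 × 13 = 65. M₁ = 13, y₁ ≡ 2 (mod 5). M₂ = 5, y₂ ≡ 8 (mod 13). k = 2×13×2 + 11×5×8 ≡ 37 (mod 65)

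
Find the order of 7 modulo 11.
Powers of 7 mod 11: 7^1≡7, 7^2≡5, 7^3≡2, 7^4≡3, 7^5≡10, 7^6≡4, 7^7≡6, 7^8≡9, 7^9≡8, 7^10≡1. ord_11(7) = 10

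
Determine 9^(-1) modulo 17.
Since 17 is prime, by Fermat 9^(-1) ≡ 9^{15} ≡ 2 (mod 17). Verify: 9 × 2 = 18 ≡ 1 (mod 17)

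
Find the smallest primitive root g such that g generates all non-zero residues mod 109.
g = 6. Powers: [6, 36, 107, 97, 37, 4, 24, ...] generates all 108 non-zero residues.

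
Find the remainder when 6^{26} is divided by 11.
By Fermat: 6^{10} ≡ 1 (mod 11). 26 = 2×10 + 6. So 6^{26} ≡ 6^{6} ≡ 5 (mod 11)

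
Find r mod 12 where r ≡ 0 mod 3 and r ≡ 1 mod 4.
M = 3 × 4 = 12. M₁ = 4, y₁ ≡ 1 mod 3. M₂ = 3, y₂ ≡ 3 mod 4. r = 0×4×1 + 1×3×3 ≡ 9 mod 12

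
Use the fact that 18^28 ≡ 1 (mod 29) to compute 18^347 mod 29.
By Fermat: 18^{28} ≡ 1 (mod 29). 347 ≡ 11 (mod 28). So 18^{347} ≡ 18^{11} ≡ 19 (mod 29)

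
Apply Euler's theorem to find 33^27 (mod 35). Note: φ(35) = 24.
By Euler: 33^{24} ≡ 1 (mod 35) since gcd(33, 35) = 1. 27 = 1×24 + 3. So 33^{27} ≡ 33^{3} ≡ 27 (mod 35)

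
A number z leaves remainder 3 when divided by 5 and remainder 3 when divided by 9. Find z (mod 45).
M = 5 × 9 = 45. M₁ = 9, y₁ ≡ 4 (mod 5). M₂ = 5, y₂ ≡ 2 (mod 9). z = 3×9×4 + 3×5×2 ≡ 3 (mod 45)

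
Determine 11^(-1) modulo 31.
Since 31 is prime, by Fermat 11^(-1) ≡ 11^{29} ≡ 17 (mod 31). Verify: 11 × 17 = 187 ≡ 1 (mod 31)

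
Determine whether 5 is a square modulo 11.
By Euler's criterion: 5^{5} ≡ 1 mod 11. Since this equals 1, 5 is a QR.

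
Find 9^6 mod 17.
By repeated squaring mod 17: 9^{1}≡9, 9^{2}≡13, 9^{4}≡16. Then 9^{6} = 9^{4+2} ≡ 16 × 13 ≡ 4 mod 17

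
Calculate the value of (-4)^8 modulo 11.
By repeated squaring (mod 11): (-4)^{1}≡7, (-4)^{2}≡5, (-4)^{4}≡3, (-4)^{8}≡9. So (-4)^{8} ≡ 9 (mod 11)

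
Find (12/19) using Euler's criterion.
(12/19) = 12^{9} mod 19 = -1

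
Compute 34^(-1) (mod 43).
Since 43 is prime, by Fermat 34^(-1) ≡ 34^{41} ≡ 19 (mod 43). Verify: 34 × 19 = 646 ≡ 1 (mod 43)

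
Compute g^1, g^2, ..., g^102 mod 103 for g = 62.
62^1, 62^2, ..., 62^{102} mod 103: [62, 33, 89, 59, 53, 93, 101, 82, 37, 28, 88, 100, 20, 4, 42, 29, 47, 30, 6, 63, 95, 19, 45, 9, 43, 91, 80, 16, 65, 13, 85, 17, 24, 46, 71, 76, 77, 36, 69, 55, 11, 64, 54, 52, 31, 68, 96, 81, 78, 98, 102, 41, 70, 14, 44, 50, 10, 2, 21, 66, 75, 15, 3, 83, 99, 61, 74, 56, 73, 97, 40, 8, 84, 58, 94, 60, 12, 23, 87, 38, 90, 18, 86, 79, 57, 32, 27, 26, 67, 34, 48, 92, 39, 49, 51, 72, 35, 7, 22, 25, 5, 1]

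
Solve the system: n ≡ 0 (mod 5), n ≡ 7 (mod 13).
M = 5 × 13 = 65. M₁ = 13, y₁ ≡ 2 (mod 5). M₂ = 5, y₂ ≡ 8 (mod 13). n = 0×13×2 + 7×5×8 ≡ 20 (mod 65)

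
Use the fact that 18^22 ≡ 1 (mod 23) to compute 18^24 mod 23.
By Fermat: 18^{22} ≡ 1 (mod 23). So 18^{24} = 18^{22} · 18^{2} ≡ 18^{2} ≡ 2 (mod 23)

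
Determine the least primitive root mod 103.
g = 5. Powers: [5, 25, 22, 7, 35, 72, 51, ...] generates all 102 non-zero residues.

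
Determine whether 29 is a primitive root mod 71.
29^{35} ≡ 1 mod 71 and 35 < 70, so ord_71(29) = 35 ≠ 70 and 29 is not a primitive root.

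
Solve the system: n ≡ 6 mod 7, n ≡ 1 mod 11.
M = 7 × 11 = 77. M₁ = 11, y₁ ≡ 2 mod 7. M₂ = 7, y₂ ≡ 8 mod 11. n = 6×11×2 + 1×7×8 ≡ 34 mod 77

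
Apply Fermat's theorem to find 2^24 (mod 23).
By Fermat: 2^{22} ≡ 1 (mod 23). So 2^{24} = 2^{22} · 2^{2} ≡ 2^{2} ≡ 4 (mod 23)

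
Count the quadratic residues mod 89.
Exactly half the non-zero residues mod a prime are QRs: (89-1)/2 = 44.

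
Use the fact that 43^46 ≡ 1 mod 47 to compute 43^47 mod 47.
By Fermat: 43^{46} ≡ 1 mod 47. So 43^{47} = 43^{46} · 43^{1} ≡ 43^{1} ≡ 43 mod 47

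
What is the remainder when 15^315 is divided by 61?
Using Fermat: 15^{60} ≡ 1 mod 61. 315 ≡ 15 mod 60. So 15^{315} ≡ 15^{15} ≡ 1 mod 61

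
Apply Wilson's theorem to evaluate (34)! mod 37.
(36)! = (34)! × (35) × (36) ≡ -1 (mod 37). So (34)! ≡ -1 × [(36)(35)]^(-1) ≡ 18 (mod 37)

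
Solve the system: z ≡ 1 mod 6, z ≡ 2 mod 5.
M = 6 × 5 = 30. M₁ = 5, y₁ ≡ 5 mod 6. M₂ = 6, y₂ ≡ 1 mod 5. z = 1×5×5 + 2×6×1 ≡ 7 mod 30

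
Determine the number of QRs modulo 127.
The squaring map on Z_127* is 2-to-1, so there are (126)/2 = 63 QRs.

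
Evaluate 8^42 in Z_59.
By repeated squaring (mod 59): 8^{1}≡8, 8^{2}≡5, 8^{4}≡25, 8^{8}≡35, 8^{16}≡45, 8^{32}≡19. Then 8^{42} = 8^{32+8+2} ≡ 19 × 35 × 5 ≡ 21 (mod 59)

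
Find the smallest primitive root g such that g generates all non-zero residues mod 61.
g = 2. For each prime q|60: 2^{30}≡60, 2^{20}≡47, 2^{12}≡9, none ≡ 1, so ord_61(2) = 60 and 2 is a primitive root.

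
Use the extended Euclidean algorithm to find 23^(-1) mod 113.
Extended GCD: 23(-54) + 113(11) = 1. So 23^(-1) ≡ -54 ≡ 59 mod 113. Verify: 23 × 59 = 1357 ≡ 1 mod 113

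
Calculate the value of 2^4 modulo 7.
2^{4} = 16 ≡ 2 mod 7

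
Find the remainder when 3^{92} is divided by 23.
By Fermat: 3^{22} ≡ 1 (mod 23). 92 = 4×22 + 4. So 3^{92} ≡ 3^{4} ≡ 12 (mod 23)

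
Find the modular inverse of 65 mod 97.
Since 97 is prime, by Fermat 65^(-1) ≡ 65^{95} ≡ 3 mod 97. Verify: 65 × 3 = 195 ≡ 1 mod 97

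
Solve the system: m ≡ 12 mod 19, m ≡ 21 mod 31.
M = 19 × 31 = 589. M₁ = 31, y₁ ≡ 8 mod 19. M₂ = 19, y₂ ≡ 18 mod 31. m = 12×31×8 + 21×19×18 ≡ 145 mod 589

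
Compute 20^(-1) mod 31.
Since 31 is prime, by Fermat 20^(-1) ≡ 20^{29} ≡ 14 mod 31. Verify: 20 × 14 = 280 ≡ 1 mod 31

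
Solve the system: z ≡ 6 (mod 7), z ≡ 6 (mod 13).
M = 7 × 13 = 91. M₁ = 13, y₁ ≡ 6 (mod 7). M₂ = 7, y₂ ≡ 2 (mod 13). z = 6×13×6 + 6×7×2 ≡ 6 (mod 91)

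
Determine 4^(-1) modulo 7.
Since 7 is prime, by Fermat 4^(-1) ≡ 4^{5} ≡ 2 mod 7. Verify: 4 × 2 = 8 ≡ 1 mod 7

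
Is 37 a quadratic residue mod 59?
By Euler's criterion: 37^{29} ≡ 58 mod 59. Since this equals -1 (≡ 58), 37 is not a QR.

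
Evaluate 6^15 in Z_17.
By repeated squaring (mod 17): 6^{1}≡6, 6^{2}≡2, 6^{4}≡4, 6^{8}≡16. Then 6^{15} = 6^{8+4+2+1} ≡ 16 × 4 × 2 × 6 ≡ 3 (mod 17)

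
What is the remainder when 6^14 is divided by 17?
By repeated squaring mod 17: 6^{1}≡6, 6^{2}≡2, 6^{4}≡4, 6^{8}≡16. Then 6^{14} = 6^{8+4+2} ≡ 16 × 4 × 2 ≡ 9 mod 17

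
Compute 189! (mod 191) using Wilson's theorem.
(190)! = (189)! × (190) ≡ -1 (mod 191). So (189)! ≡ -1 × (190)^(-1) ≡ (-1)×(-1) = 1 (mod 191)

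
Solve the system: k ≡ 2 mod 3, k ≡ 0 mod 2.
M = 3 × 2 = 6. M₁ = 2, y₁ ≡ 2 mod 3. M₂ = 3, y₂ ≡ 1 mod 2. k = 2×2×2 + 0×3×1 ≡ 2 mod 6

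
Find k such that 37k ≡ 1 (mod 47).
Since 47 is prime, by Fermat 37^(-1) ≡ 37^{45} ≡ 14 (mod 47). Verify: 37 × 14 = 518 ≡ 1 (mod 47)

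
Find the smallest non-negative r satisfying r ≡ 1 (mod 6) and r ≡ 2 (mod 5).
M = 6 × 5 = 30. M₁ = 5, y₁ ≡ 5 (mod 6). M₂ = 6, y₂ ≡ 1 (mod 5). r = 1×5×5 + 2×6×1 ≡ 7 (mod 30)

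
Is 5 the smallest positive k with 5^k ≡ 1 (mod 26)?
Powers of 5 mod 26: 5^1≡5, 5^2≡25, 5^3≡21, 5^4≡1. Already 5^4≡1, so the order is 4 < 5. No, the actual order is 4.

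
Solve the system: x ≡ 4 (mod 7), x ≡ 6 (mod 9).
M = 7 × 9 = 63. M₁ = 9, y₁ ≡ 4 (mod 7). M₂ = 7, y₂ ≡ 4 (mod 9). x = 4×9×4 + 6×7×4 ≡ 60 (mod 63)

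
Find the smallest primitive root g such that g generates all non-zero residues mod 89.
g = 3. Powers: [3, 9, 27, 81, 65, 17, 51, ...] generates all 88 non-zero residues.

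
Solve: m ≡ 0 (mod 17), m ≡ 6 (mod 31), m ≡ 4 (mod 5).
M = 17 × 31 × 5 = 2635. M₁ = 155, y₁ ≡ 9 (mod 17). M₂ = 85, y₂ ≡ 27 (mod 31). M₃ = 527, y₃ ≡ 3 (mod 5). m = 0×155×9 + 6×85×27 + 4×527×3 ≡ 1649 (mod 2635)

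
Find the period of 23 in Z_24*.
Powers of 23 mod 24: 23^1≡23, 23^2≡1. So the order of 23 is 2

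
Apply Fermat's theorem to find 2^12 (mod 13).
By Fermat's Little Theorem, 2^{12} ≡ 1 (mod 13) since 13 is prime and gcd(2, 13) = 1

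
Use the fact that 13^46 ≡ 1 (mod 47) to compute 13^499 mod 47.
By Fermat: 13^{46} ≡ 1 (mod 47). 499 ≡ 39 (mod 46). So 13^{499} ≡ 13^{39} ≡ 41 (mod 47)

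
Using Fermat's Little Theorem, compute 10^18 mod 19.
By Fermat's Little Theorem, 10^{18} ≡ 1 mod 19 since 19 is prime and gcd(10, 19) = 1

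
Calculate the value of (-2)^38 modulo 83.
By repeated squaring mod 83: (-2)^{1}≡81, (-2)^{2}≡4, (-2)^{4}≡16, (-2)^{8}≡7, (-2)^{16}≡49, (-2)^{32}≡77. Then (-2)^{38} = (-2)^{32+4+2} ≡ 77 × 16 × 4 ≡ 31 mod 83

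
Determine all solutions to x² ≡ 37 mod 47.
The square roots of 37 mod 47 are 32 and 15. Verify: 32² = 1024 ≡ 37 mod 47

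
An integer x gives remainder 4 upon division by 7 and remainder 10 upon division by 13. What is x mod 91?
M = 7 × 13 = 91. M₁ = 13, y₁ ≡ 6 mod 7. M₂ = 7, y₂ ≡ 2 mod 13. x = 4×13×6 + 10×7×2 ≡ 88 mod 91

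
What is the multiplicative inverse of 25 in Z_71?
Since 71 is prime, by Fermat 25^(-1) ≡ 25^{69} ≡ 54 (mod 71). Verify: 25 × 54 = 1350 ≡ 1 (mod 71)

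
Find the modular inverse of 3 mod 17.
Since 17 is prime, by Fermat 3^(-1) ≡ 3^{15} ≡ 6 (mod 17). Verify: 3 × 6 = 18 ≡ 1 (mod 17)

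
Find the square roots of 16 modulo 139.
The square roots of 16 mod 139 are 4 and 135. Verify: 4² = 16 ≡ 16 (mod 139)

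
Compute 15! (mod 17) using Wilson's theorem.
(16)! = (15)! × (16) ≡ -1 (mod 17). So (15)! ≡ -1 × (16)^(-1) ≡ (-1)×(-1) = 1 (mod 17)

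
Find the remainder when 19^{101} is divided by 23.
By Fermat: 19^{22} ≡ 1 (mod 23). 101 = 4×22 + 13. So 19^{101} ≡ 19^{13} ≡ 7 (mod 23)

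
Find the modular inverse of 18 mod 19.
Since 19 is prime, by Fermat 18^(-1) ≡ 18^{17} ≡ 18 mod 19. Verify: 18 × 18 = 324 ≡ 1 mod 19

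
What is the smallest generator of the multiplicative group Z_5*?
g = 2. Powers: [2, 4, 3, 1] generates all 4 non-zero residues.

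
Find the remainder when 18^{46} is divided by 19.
By Fermat: 18^{18} ≡ 1 (mod 19). 46 = 2×18 + 10. So 18^{46} ≡ 18^{10} ≡ 1 (mod 19)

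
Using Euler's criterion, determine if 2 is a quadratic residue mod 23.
By Euler's criterion: 2^{11} ≡ 1 mod 23. Since this equals 1, 2 is a QR.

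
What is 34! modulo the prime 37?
(36)! = (34)! × (35) × (36) ≡ -1 (mod 37). So (34)! ≡ -1 × [(36)(35)]^(-1) ≡ 18 (mod 37)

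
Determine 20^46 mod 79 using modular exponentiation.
By repeated squaring (mod 79): 20^{1}≡20, 20^{2}≡5, 20^{4}≡25, 20^{8}≡72, 20^{16}≡49, 20^{32}≡31. Then 20^{46} = 20^{32+8+4+2} ≡ 31 × 72 × 25 × 5 ≡ 51 (mod 79)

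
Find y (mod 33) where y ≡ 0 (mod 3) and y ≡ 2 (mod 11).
M = 3 × 11 = 33. M₁ = 11, y₁ ≡ 2 (mod 3). M₂ = 3, y₂ ≡ 4 (mod 11). y = 0×11×2 + 2×3×4 ≡ 24 (mod 33)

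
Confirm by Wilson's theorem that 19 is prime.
(18)! mod 19 = 18. Since this equals -1 mod 19, Wilson confirms 19 is prime.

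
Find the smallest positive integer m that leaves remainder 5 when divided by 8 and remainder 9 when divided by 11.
M = 8 × 11 = 88. M₁ = 11, y₁ ≡ 3 mod 8. M₂ = 8, y₂ ≡ 7 mod 11. m = 5×11×3 + 9×8×7 ≡ 53 mod 88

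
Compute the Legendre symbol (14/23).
(14/23) = 14^{11} mod 23 = -1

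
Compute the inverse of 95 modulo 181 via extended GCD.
Extended GCD: 95(-40) + 181(21) = 1. So 95^(-1) ≡ -40 ≡ 141 mod 181. Verify: 95 × 141 = 13395 ≡ 1 mod 181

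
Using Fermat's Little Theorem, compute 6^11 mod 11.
By Fermat: 6^{10} ≡ 1 (mod 11). So 6^{11} = 6^{10} · 6^{1} ≡ 6^{1} ≡ 6 (mod 11)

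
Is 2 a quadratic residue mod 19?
By Euler's criterion: 2^{9} ≡ 18 (mod 19). Since this equals -1 (≡ 18), 2 is not a QR.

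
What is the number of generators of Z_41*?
A prime p has φ(p-1) primitive roots; here φ(40) = 16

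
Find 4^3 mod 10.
4^{3} = 64 ≡ 4 mod 10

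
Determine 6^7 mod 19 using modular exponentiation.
By repeated squaring mod 19: 6^{1}≡6, 6^{2}≡17, 6^{4}≡4. Then 6^{7} = 6^{4+2+1} ≡ 4 × 17 × 6 ≡ 9 mod 19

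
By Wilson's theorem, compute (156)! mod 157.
By Wilson's theorem, (156)! ≡ -1 ≡ 156 mod 157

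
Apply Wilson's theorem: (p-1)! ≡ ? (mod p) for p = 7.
By Wilson's theorem, (6)! ≡ -1 ≡ 6 (mod 7)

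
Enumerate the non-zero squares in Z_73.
QRs mod 73: {1, 2, 3, 4, 6, 8, 9, 12, 16, 18, 19, 23, 24, 25, 27, 32, 35, 36, 37, 38, 41, 46, 48, 49, 50, 54, 55, 57, 61, 64, 65, 67, 69, 70, 71, 72}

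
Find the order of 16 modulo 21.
Powers of 16 mod 21: 16^1≡16, 16^2≡4, 16^3≡1. So the order of 16 is 3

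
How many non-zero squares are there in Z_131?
Exactly half the non-zero residues mod a prime are QRs: (131-1)/2 = 65.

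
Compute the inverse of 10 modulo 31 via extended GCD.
Extended GCD: 10(-3) + 31(1) = 1. So 10^(-1) ≡ -3 ≡ 28 (mod 31). Verify: 10 × 28 = 280 ≡ 1 (mod 31)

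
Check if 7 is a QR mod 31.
By Euler's criterion: 7^{15} ≡ 1 (mod 31). Since this equals 1, 7 is a QR.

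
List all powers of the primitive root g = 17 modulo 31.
17^1, 17^2, ..., 17^{30} mod 31: [17, 10, 15, 7, 26, 8, 12, 18, 27, 25, 22, 2, 3, 20, 30, 14, 21, 16, 24, 5, 23, 19, 13, 4, 6, 9, 29, 28, 11, 1]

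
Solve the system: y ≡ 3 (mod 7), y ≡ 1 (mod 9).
M = 7 × 9 = 63. M₁ = 9, y₁ ≡ 4 (mod 7). M₂ = 7, y₂ ≡ 4 (mod 9). y = 3×9×4 + 1×7×4 ≡ 10 (mod 63)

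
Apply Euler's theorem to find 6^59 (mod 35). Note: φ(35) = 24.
By Euler: 6^{24} ≡ 1 (mod 35) since gcd(6, 35) = 1. 59 = 2×24 + 11. So 6^{59} ≡ 6^{11} ≡ 6 (mod 35)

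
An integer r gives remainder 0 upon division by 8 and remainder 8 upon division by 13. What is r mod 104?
M = 8 × 13 = 104. M₁ = 13, y₁ ≡ 5 mod 8. M₂ = 8, y₂ ≡ 5 mod 13. r = 0×13×5 + 8×8×5 ≡ 8 mod 104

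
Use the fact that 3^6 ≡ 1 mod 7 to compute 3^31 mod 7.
By Fermat: 3^{6} ≡ 1 mod 7. 31 = 5×6 + 1. So 3^{31} ≡ 3^{1} ≡ 3 mod 7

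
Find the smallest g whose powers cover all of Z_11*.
g = 2. For each prime q|10: 2^{5}≡10, 2^{2}≡4, none ≡ 1, so ord_11(2) = 10 and 2 is a primitive root.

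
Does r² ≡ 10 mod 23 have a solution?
By Euler's criterion: 10^{11} ≡ 22 mod 23. Since this equals -1 (≡ 22), 10 is not a QR.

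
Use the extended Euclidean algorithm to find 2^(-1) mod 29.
Extended GCD: 2(-14) + 29(1) = 1. So 2^(-1) ≡ -14 ≡ 15 (mod 29). Verify: 2 × 15 = 30 ≡ 1 (mod 29)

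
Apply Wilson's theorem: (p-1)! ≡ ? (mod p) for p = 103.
By Wilson's theorem, (102)! ≡ -1 ≡ 102 mod 103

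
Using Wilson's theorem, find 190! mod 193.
(192)! = (190)! × (191) × (192) ≡ -1 mod 193. So (190)! ≡ -1 × [(192)(191)]^(-1) ≡ 96 mod 193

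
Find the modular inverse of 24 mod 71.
Since 71 is prime, by Fermat 24^(-1) ≡ 24^{69} ≡ 3 mod 71. Verify: 24 × 3 = 72 ≡ 1 mod 71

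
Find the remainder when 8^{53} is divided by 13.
By Fermat: 8^{12} ≡ 1 (mod 13). 53 = 4×12 + 5. So 8^{53} ≡ 8^{5} ≡ 8 (mod 13)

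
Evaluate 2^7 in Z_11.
By repeated squaring mod 11: 2^{1}≡2, 2^{2}≡4, 2^{4}≡5. Then 2^{7} = 2^{4+2+1} ≡ 5 × 4 × 2 ≡ 7 mod 11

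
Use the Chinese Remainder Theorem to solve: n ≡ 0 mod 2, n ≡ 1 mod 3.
M = 2 × 3 = 6. M₁ = 3, y₁ ≡ 1 mod 2. M₂ = 2, y₂ ≡ 2 mod 3. n = 0×3×1 + 1×2×2 ≡ 4 mod 6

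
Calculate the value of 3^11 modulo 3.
By repeated squaring (mod 3): 3^{1}≡0, 3^{2}≡0, 3^{4}≡0, 3^{8}≡0. Then 3^{11} = 3^{8+2+1} ≡ 0 × 0 × 0 ≡ 0 (mod 3)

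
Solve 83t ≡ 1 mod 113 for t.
Since 113 is prime, by Fermat 83^(-1) ≡ 83^{111} ≡ 64 mod 113. Verify: 83 × 64 = 5312 ≡ 1 mod 113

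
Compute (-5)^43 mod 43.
Using Fermat: (-5)^{42} ≡ 1 mod 43. 43 ≡ 1 mod 42. So (-5)^{43} ≡ (-5)^{1} ≡ 38 mod 43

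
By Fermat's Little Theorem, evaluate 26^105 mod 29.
By Fermat: 26^{28} ≡ 1 mod 29. 105 = 3×28 + 21. So 26^{105} ≡ 26^{21} ≡ 12 mod 29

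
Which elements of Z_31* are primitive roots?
There are φ(30) = 8 primitive roots mod 31: {3, 11, 12, 13, 17, 21, 22, 24}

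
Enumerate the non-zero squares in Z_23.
Quadratic residues modulo 23: {1, 2, 3, 4, 6, 8, 9, 12, 13, 16, 18}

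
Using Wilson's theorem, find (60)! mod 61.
By Wilson's theorem, (60)! ≡ -1 ≡ 60 (mod 61)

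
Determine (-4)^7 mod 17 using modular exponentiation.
By repeated squaring (mod 17): (-4)^{1}≡13, (-4)^{2}≡16, (-4)^{4}≡1. Then (-4)^{7} = (-4)^{4+2+1} ≡ 1 × 16 × 13 ≡ 4 (mod 17)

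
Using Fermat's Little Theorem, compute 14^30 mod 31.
By Fermat's Little Theorem, 14^{30} ≡ 1 mod 31 since 31 is prime and gcd(14, 31) = 1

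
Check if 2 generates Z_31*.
2^{5} ≡ 1 (mod 31) and 5 < 30, so ord_31(2) = 5 ≠ 30 and 2 is not a primitive root.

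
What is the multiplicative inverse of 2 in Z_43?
Since 43 is prime, by Fermat 2^(-1) ≡ 2^{41} ≡ 22 mod 43. Verify: 2 × 22 = 44 ≡ 1 mod 43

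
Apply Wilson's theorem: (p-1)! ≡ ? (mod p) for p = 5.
By Wilson's theorem, (4)! ≡ -1 ≡ 4 mod 5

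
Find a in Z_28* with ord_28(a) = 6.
5 has order 6 mod 28 since 5^{6} ≡ 1 (mod 28) and no smaller power works.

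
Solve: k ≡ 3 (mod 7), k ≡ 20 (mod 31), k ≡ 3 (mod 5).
M = 7 × 31 × 5 = 1085. M₁ = 155, y₁ ≡ 1 (mod 7). M₂ = 35, y₂ ≡ 8 (mod 31). M₃ = 217, y₃ ≡ 3 (mod 5). k = 3×155×1 + 20×35×8 + 3×217×3 ≡ 423 (mod 1085)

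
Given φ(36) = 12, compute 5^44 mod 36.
By Euler: 5^{12} ≡ 1 (mod 36) since gcd(5, 36) = 1. 44 = 3×12 + 8. So 5^{44} ≡ 5^{8} ≡ 25 (mod 36)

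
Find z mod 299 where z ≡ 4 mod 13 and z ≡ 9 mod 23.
M = 13 × 23 = 299. M₁ = 23, y₁ ≡ 4 mod 13. M₂ = 13, y₂ ≡ 16 mod 23. z = 4×23×4 + 9×13×16 ≡ 147 mod 299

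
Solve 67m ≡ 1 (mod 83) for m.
Since 83 is prime, by Fermat 67^(-1) ≡ 67^{81} ≡ 57 (mod 83). Verify: 67 × 57 = 3819 ≡ 1 (mod 83)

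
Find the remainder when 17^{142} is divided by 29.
By Fermat: 17^{28} ≡ 1 mod 29. 142 = 5×28 + 2. So 17^{142} ≡ 17^{2} ≡ 28 mod 29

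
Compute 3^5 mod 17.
By repeated squaring mod 17: 3^{1}≡3, 3^{2}≡9, 3^{4}≡13. Then 3^{5} = 3^{4+1} ≡ 13 × 3 ≡ 5 mod 17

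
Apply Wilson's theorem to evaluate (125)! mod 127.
(126)! = (125)! × (126) ≡ -1 mod 127. So (125)! ≡ -1 × (126)^(-1) ≡ (-1)×(-1) = 1 mod 127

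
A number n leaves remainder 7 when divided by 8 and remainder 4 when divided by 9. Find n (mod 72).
M = 8 × 9 = 72. M₁ = 9, y₁ ≡ 1 (mod 8). M₂ = 8, y₂ ≡ 8 (mod 9). n = 7×9×1 + 4×8×8 ≡ 31 (mod 72)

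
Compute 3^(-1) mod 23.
Since 23 is prime, by Fermat 3^(-1) ≡ 3^{21} ≡ 8 mod 23. Verify: 3 × 8 = 24 ≡ 1 mod 23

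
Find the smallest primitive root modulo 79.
g = 3. Powers: [3, 9, 27, 2, 6, 18, 54, 4, ...] generates all 78 non-zero residues.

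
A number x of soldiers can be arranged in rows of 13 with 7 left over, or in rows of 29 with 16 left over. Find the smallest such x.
M = 13 × 29 = 377. M₁ = 29, y₁ ≡ 9 mod 13. M₂ = 13, y₂ ≡ 9 mod 29. x = 7×29×9 + 16×13×9 ≡ 306 mod 377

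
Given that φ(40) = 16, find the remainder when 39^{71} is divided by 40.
By Euler: 39^{16} ≡ 1 (mod 40) since gcd(39, 40) = 1. 71 = 4×16 + 7. So 39^{71} ≡ 39^{7} ≡ 39 (mod 40)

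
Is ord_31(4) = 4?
Powers of 4 mod 31: 4^1≡4, 4^2≡16, 4^3≡2, 4^4≡8, 4^5≡1. 4^4≡8≢1, so ord ≠ 4. No, the actual order is 5.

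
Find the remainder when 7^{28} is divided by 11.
By Fermat: 7^{10} ≡ 1 mod 11. 28 = 2×10 + 8. So 7^{28} ≡ 7^{8} ≡ 9 mod 11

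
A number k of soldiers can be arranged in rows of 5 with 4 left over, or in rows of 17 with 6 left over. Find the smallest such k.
M = 5 × 17 = 85. M₁ = 17, y₁ ≡ 3 (mod 5). M₂ = 5, y₂ ≡ 7 (mod 17). k = 4×17×3 + 6×5×7 ≡ 74 (mod 85)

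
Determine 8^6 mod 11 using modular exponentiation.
By repeated squaring mod 11: 8^{1}≡8, 8^{2}≡9, 8^{4}≡4. Then 8^{6} = 8^{4+2} ≡ 4 × 9 ≡ 3 mod 11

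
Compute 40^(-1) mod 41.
Since 41 is prime, by Fermat 40^(-1) ≡ 40^{39} ≡ 40 mod 41. Verify: 40 × 40 = 1600 ≡ 1 mod 41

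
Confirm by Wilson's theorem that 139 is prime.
(138)! mod 139 = 138. Since this equals -1 (mod 139), Wilson confirms 139 is prime.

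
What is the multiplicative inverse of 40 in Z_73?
Since 73 is prime, by Fermat 40^(-1) ≡ 40^{71} ≡ 42 mod 73. Verify: 40 × 42 = 1680 ≡ 1 mod 73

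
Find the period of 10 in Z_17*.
Powers of 10 mod 17: 10^1≡10, 10^2≡15, 10^3≡14, 10^4≡4, 10^5≡6, 10^6≡9, 10^7≡5, 10^8≡16, 10^9≡7, 10^10≡2, 10^11≡3, 10^12≡13, 10^13≡11, 10^14≡8, 10^15≡12, 10^16≡1. Order = 16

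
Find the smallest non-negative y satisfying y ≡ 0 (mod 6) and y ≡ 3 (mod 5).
M = 6 × 5 = 30. M₁ = 5, y₁ ≡ 5 (mod 6). M₂ = 6, y₂ ≡ 1 (mod 5). y = 0×5×5 + 3×6×1 ≡ 18 (mod 30)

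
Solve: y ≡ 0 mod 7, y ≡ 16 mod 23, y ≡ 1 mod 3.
M = 7 × 23 × 3 = 483. M₁ = 69, y₁ ≡ 6 mod 7. M₂ = 21, y₂ ≡ 11 mod 23. M₃ = 161, y₃ ≡ 2 mod 3. y = 0×69×6 + 16×21×11 + 1×161×2 ≡ 154 mod 483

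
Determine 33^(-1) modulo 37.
Since 37 is prime, by Fermat 33^(-1) ≡ 33^{35} ≡ 9 (mod 37). Verify: 33 × 9 = 297 ≡ 1 (mod 37)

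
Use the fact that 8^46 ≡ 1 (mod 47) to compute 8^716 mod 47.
By Fermat: 8^{46} ≡ 1 (mod 47). 716 ≡ 26 (mod 46). So 8^{716} ≡ 8^{26} ≡ 42 (mod 47)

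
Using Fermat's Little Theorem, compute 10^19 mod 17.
By Fermat: 10^{16} ≡ 1 (mod 17). So 10^{19} = 10^{16} · 10^{3} ≡ 10^{3} ≡ 14 (mod 17)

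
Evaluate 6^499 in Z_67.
Using Fermat: 6^{66} ≡ 1 mod 67. 499 ≡ 37 mod 66. So 6^{499} ≡ 6^{37} ≡ 23 mod 67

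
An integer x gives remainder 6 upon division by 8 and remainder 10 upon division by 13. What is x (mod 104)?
M = 8 × 13 = 104. M₁ = 13, y₁ ≡ 5 (mod 8). M₂ = 8, y₂ ≡ 5 (mod 13). x = 6×13×5 + 10×8×5 ≡ 62 (mod 104)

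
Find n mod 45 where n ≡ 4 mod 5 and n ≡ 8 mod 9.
M = 5 × 9 = 45. M₁ = 9, y₁ ≡ 4 mod 5. M₂ = 5, y₂ ≡ 2 mod 9. n = 4×9×4 + 8×5×2 ≡ 44 mod 45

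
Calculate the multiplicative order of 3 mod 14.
Powers of 3 mod 14: 3^1≡3, 3^2≡9, 3^3≡13, 3^4≡11, 3^5≡5, 3^6≡1. Order = 6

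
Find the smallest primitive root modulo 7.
g = 3. Powers: [3, 2, 6, 4, 5, 1] generates all 6 non-zero residues.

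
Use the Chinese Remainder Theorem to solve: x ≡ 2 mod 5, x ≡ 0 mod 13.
M = 5 × 13 = 65. M₁ = 13, y₁ ≡ 2 mod 5. M₂ = 5, y₂ ≡ 8 mod 13. x = 2×13×2 + 0×5×8 ≡ 52 mod 65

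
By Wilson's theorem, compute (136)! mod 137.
By Wilson's theorem, (136)! ≡ -1 ≡ 136 mod 137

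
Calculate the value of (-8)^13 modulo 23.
By repeated squaring (mod 23): (-8)^{1}≡15, (-8)^{2}≡18, (-8)^{4}≡2, (-8)^{8}≡4. Then (-8)^{13} = (-8)^{8+4+1} ≡ 4 × 2 × 15 ≡ 5 (mod 23)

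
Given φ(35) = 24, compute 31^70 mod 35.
By Euler: 31^{24} ≡ 1 (mod 35) since gcd(31, 35) = 1. 70 = 2×24 + 22. So 31^{70} ≡ 31^{22} ≡ 11 (mod 35)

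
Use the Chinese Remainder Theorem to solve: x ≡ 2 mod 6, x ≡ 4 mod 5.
M = 6 × 5 = 30. M₁ = 5, y₁ ≡ 5 mod 6. M₂ = 6, y₂ ≡ 1 mod 5. x = 2×5×5 + 4×6×1 ≡ 14 mod 30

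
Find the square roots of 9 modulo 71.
The square roots of 9 mod 71 are 3 and 68. Verify: 3² = 9 ≡ 9 (mod 71)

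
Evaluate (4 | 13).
(4/13) = 4^{6} mod 13 = 1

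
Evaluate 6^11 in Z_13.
By repeated squaring mod 13: 6^{1}≡6, 6^{2}≡10, 6^{4}≡9, 6^{8}≡3. Then 6^{11} = 6^{8+2+1} ≡ 3 × 10 × 6 ≡ 11 mod 13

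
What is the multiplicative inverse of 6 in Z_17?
Since 17 is prime, by Fermat 6^(-1) ≡ 6^{15} ≡ 3 (mod 17). Verify: 6 × 3 = 18 ≡ 1 (mod 17)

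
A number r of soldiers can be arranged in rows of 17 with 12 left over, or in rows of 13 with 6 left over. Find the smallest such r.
M = 17 × 13 = 221. M₁ = 13, y₁ ≡ 4 (mod 17). M₂ = 17, y₂ ≡ 10 (mod 13). r = 12×13×4 + 6×17×10 ≡ 97 (mod 221)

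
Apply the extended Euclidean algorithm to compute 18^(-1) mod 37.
Extended GCD: 18(-2) + 37(1) = 1. So 18^(-1) ≡ -2 ≡ 35 (mod 37). Verify: 18 × 35 = 630 ≡ 1 (mod 37)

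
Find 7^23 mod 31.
By repeated squaring mod 31: 7^{1}≡7, 7^{2}≡18, 7^{4}≡14, 7^{8}≡10, 7^{16}≡7. Then 7^{23} = 7^{16+4+2+1} ≡ 7 × 14 × 18 × 7 ≡ 10 mod 31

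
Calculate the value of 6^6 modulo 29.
By repeated squaring mod 29: 6^{1}≡6, 6^{2}≡7, 6^{4}≡20. Then 6^{6} = 6^{4+2} ≡ 20 × 7 ≡ 24 mod 29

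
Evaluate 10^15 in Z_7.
Using Fermat: 10^{6} ≡ 1 (mod 7). 15 ≡ 3 (mod 6). So 10^{15} ≡ 10^{3} ≡ 6 (mod 7)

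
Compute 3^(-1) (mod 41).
Since 41 is prime, by Fermat 3^(-1) ≡ 3^{39} ≡ 14 (mod 41). Verify: 3 × 14 = 42 ≡ 1 (mod 41)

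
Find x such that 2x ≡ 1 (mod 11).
Since 11 is prime, by Fermat 2^(-1) ≡ 2^{9} ≡ 6 (mod 11). Verify: 2 × 6 = 12 ≡ 1 (mod 11)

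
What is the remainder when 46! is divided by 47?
By Wilson's theorem, (46)! ≡ -1 ≡ 46 mod 47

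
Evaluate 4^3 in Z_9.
4^{3} = 64 ≡ 1 (mod 9)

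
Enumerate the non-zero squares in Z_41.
Quadratic residues modulo 41: {1, 2, 4, 5, 8, 9, 10, 16, 18, 20, 21, 23, 25, 31, 32, 33, 36, 37, 39, 40}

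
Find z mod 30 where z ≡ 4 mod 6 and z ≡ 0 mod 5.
M = 6 × 5 = 30. M₁ = 5, y₁ ≡ 5 mod 6. M₂ = 6, y₂ ≡ 1 mod 5. z = 4×5×5 + 0×6×1 ≡ 10 mod 30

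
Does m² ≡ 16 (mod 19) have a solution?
By Euler's criterion: 16^{9} ≡ 1 (mod 19). Since this equals 1, 16 is a QR.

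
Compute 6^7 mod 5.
Using Fermat: 6^{4} ≡ 1 (mod 5). 7 ≡ 3 (mod 4). So 6^{7} ≡ 6^{3} ≡ 1 (mod 5)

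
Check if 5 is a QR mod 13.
By Euler's criterion: 5^{6} ≡ 12 (mod 13). Since this equals -1 (≡ 12), 5 is not a QR.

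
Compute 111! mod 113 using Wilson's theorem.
(112)! = (111)! × (112) ≡ -1 mod 113. So (111)! ≡ -1 × (112)^(-1) ≡ (-1)×(-1) = 1 mod 113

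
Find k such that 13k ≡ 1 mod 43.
Since 43 is prime, by Fermat 13^(-1) ≡ 13^{41} ≡ 10 mod 43. Verify: 13 × 10 = 130 ≡ 1 mod 43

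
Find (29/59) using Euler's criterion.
(29/59) = 29^{29} mod 59 = 1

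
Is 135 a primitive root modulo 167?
ord_167(135) divides 166. For each prime q|166: 135^{83}≡166, 135^{2}≡22, none ≡ 1. So 135 has order 166 and is a primitive root mod 167.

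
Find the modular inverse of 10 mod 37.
Since 37 is prime, by Fermat 10^(-1) ≡ 10^{35} ≡ 26 mod 37. Verify: 10 × 26 = 260 ≡ 1 mod 37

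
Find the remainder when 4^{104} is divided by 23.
By Fermat: 4^{22} ≡ 1 mod 23. 104 = 4×22 + 16. So 4^{104} ≡ 4^{16} ≡ 12 mod 23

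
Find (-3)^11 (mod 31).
By repeated squaring (mod 31): (-3)^{1}≡28, (-3)^{2}≡9, (-3)^{4}≡19, (-3)^{8}≡20. Then (-3)^{11} = (-3)^{8+2+1} ≡ 20 × 9 × 28 ≡ 18 (mod 31)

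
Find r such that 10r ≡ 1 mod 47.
Since 47 is prime, by Fermat 10^(-1) ≡ 10^{45} ≡ 33 mod 47. Verify: 10 × 33 = 330 ≡ 1 mod 47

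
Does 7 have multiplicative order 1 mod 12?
Powers of 7 mod 12: 7^1≡7, 7^2≡1. 7^1≡7≢1, so ord ≠ 1. No, the actual order is 2.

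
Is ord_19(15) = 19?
Powers of 15 mod 19: 15^1≡15, 15^2≡16, 15^3≡12, 15^4≡9, 15^5≡2, 15^6≡11, 15^7≡13, 15^8≡5, 15^9≡18, 15^10≡4, 15^11≡3, 15^12≡7, 15^13≡10, 15^14≡17, 15^15≡8, 15^16≡6, 15^17≡14, 15^18≡1. Already 15^18≡1, so the order is 18 < 19. No, the actual order is 18.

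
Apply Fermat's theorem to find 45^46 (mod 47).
By Fermat's Little Theorem, 45^{46} ≡ 1 (mod 47) since 47 is prime and gcd(45, 47) = 1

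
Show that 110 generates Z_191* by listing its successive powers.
110^1, 110^2, ..., 110^{190} mod 191: [110, 67, 112, 96, 55, 129, 56, 48, 123, 160, 28, 24, 157, 80, 14, 12, 174, 40, 7, 6, 87, 20, 99, 3, 139, 10, 145, 97, 165, 5, 168, 144, 178, 98, 84, 72, 89, 49, 42, 36, 140, 120, 21, 18, 70, 60, 106, 9, 35, 30, 53, 100, 113, 15, 122, 50, 152, 103, 61, 25, 76, 147, 126, 108, 38, 169, 63, 54, 19, 180, 127, 27, 105, 90, 159, 109, 148, 45, 175, 150, 74, 118, 183, 75, 37, 59, 187, 133, 114, 125, 189, 162, 57, 158, 190, 81, 124, 79, 95, 136, 62, 135, 143, 68, 31, 163, 167, 34, 111, 177, 179, 17, 151, 184, 185, 104, 171, 92, 188, 52, 181, 46, 94, 26, 186, 23, 47, 13, 93, 107, 119, 102, 142, 149, 155, 51, 71, 170, 173, 121, 131, 85, 182, 156, 161, 138, 91, 78, 176, 69, 141, 39, 88, 130, 166, 115, 44, 65, 83, 153, 22, 128, 137, 172, 11, 64, 164, 86, 101, 32, 82, 43, 146, 16, 41, 117, 73, 8, 116, 154, 132, 4, 58, 77, 66, 2, 29, 134, 33, 1]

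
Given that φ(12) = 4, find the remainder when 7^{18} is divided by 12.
By Euler: 7^{4} ≡ 1 (mod 12) since gcd(7, 12) = 1. 18 = 4×4 + 2. So 7^{18} ≡ 7^{2} ≡ 1 (mod 12)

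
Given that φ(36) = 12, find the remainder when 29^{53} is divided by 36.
By Euler: 29^{12} ≡ 1 (mod 36) since gcd(29, 36) = 1. 53 = 4×12 + 5. So 29^{53} ≡ 29^{5} ≡ 5 (mod 36)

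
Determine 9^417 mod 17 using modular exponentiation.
Using Fermat: 9^{16} ≡ 1 mod 17. 417 ≡ 1 mod 16. So 9^{417} ≡ 9^{1} ≡ 9 mod 17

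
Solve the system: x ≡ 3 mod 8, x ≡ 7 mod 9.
M = 8 × 9 = 72. M₁ = 9, y₁ ≡ 1 mod 8. M₂ = 8, y₂ ≡ 8 mod 9. x = 3×9×1 + 7×8×8 ≡ 43 mod 72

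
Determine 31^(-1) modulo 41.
Since 41 is prime, by Fermat 31^(-1) ≡ 31^{39} ≡ 4 (mod 41). Verify: 31 × 4 = 124 ≡ 1 (mod 41)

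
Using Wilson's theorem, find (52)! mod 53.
By Wilson's theorem, (52)! ≡ -1 ≡ 52 mod 53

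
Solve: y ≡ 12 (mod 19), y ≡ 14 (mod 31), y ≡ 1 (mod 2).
M = 19 × 31 × 2 = 1178. M₁ = 62, y₁ ≡ 4 (mod 19). M₂ = 38, y₂ ≡ 9 (mod 31). M₃ = 589, y₃ ≡ 1 (mod 2). y = 12×62×4 + 14×38×9 + 1×589×1 ≡ 107 (mod 1178)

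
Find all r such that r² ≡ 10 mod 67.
The square roots of 10 mod 67 are 55 and 12. Verify: 55² = 3025 ≡ 10 mod 67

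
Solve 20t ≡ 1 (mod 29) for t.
Since 29 is prime, by Fermat 20^(-1) ≡ 20^{27} ≡ 16 (mod 29). Verify: 20 × 16 = 320 ≡ 1 (mod 29)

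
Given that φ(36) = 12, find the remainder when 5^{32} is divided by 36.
By Euler: 5^{12} ≡ 1 mod 36 since gcd(5, 36) = 1. 32 = 2×12 + 8. So 5^{32} ≡ 5^{8} ≡ 25 mod 36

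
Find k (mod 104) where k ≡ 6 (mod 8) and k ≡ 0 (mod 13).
M = 8 × 13 = 104. M₁ = 13, y₁ ≡ 5 (mod 8). M₂ = 8, y₂ ≡ 5 (mod 13). k = 6×13×5 + 0×8×5 ≡ 78 (mod 104)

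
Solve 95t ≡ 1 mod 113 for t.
Since 113 is prime, by Fermat 95^(-1) ≡ 95^{111} ≡ 69 mod 113. Verify: 95 × 69 = 6555 ≡ 1 mod 113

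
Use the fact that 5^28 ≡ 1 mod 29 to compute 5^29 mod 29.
By Fermat: 5^{28} ≡ 1 mod 29. So 5^{29} = 5^{28} · 5^{1} ≡ 5^{1} ≡ 5 mod 29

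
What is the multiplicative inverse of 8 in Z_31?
Since 31 is prime, by Fermat 8^(-1) ≡ 8^{29} ≡ 4 mod 31. Verify: 8 × 4 = 32 ≡ 1 mod 31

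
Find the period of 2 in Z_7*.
Powers of 2 mod 7: 2^1≡2, 2^2≡4, 2^3≡1. So the order of 2 is 3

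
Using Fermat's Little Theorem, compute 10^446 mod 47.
By Fermat: 10^{46} ≡ 1 mod 47. 446 ≡ 32 mod 46. So 10^{446} ≡ 10^{32} ≡ 12 mod 47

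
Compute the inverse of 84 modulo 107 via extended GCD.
Extended GCD: 84(-14) + 107(11) = 1. So 84^(-1) ≡ -14 ≡ 93 (mod 107). Verify: 84 × 93 = 7812 ≡ 1 (mod 107)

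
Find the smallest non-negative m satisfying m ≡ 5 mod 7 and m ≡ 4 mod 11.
M = 7 × 11 = 77. M₁ = 11, y₁ ≡ 2 mod 7. M₂ = 7, y₂ ≡ 8 mod 11. m = 5×11×2 + 4×7×8 ≡ 26 mod 77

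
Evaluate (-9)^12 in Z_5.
Using Fermat: (-9)^{4} ≡ 1 mod 5. 12 ≡ 0 mod 4. So (-9)^{12} ≡ (-9)^{0} ≡ 1 mod 5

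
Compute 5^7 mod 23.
By repeated squaring (mod 23): 5^{1}≡5, 5^{2}≡2, 5^{4}≡4. Then 5^{7} = 5^{4+2+1} ≡ 4 × 2 × 5 ≡ 17 (mod 23)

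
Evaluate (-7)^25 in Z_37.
By repeated squaring mod 37: (-7)^{1}≡30, (-7)^{2}≡12, (-7)^{4}≡33, (-7)^{8}≡16, (-7)^{16}≡34. Then (-7)^{25} = (-7)^{16+8+1} ≡ 34 × 16 × 30 ≡ 3 mod 37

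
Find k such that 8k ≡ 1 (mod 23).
Since 23 is prime, by Fermat 8^(-1) ≡ 8^{21} ≡ 3 (mod 23). Verify: 8 × 3 = 24 ≡ 1 (mod 23)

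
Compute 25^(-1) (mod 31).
Since 31 is prime, by Fermat 25^(-1) ≡ 25^{29} ≡ 5 (mod 31). Verify: 25 × 5 = 125 ≡ 1 (mod 31)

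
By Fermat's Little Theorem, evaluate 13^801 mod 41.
By Fermat: 13^{40} ≡ 1 (mod 41). 801 ≡ 1 (mod 40). So 13^{801} ≡ 13^{1} ≡ 13 (mod 41)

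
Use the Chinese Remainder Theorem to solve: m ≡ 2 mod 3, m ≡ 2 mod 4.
M = 3 × 4 = 12. M₁ = 4, y₁ ≡ 1 mod 3. M₂ = 3, y₂ ≡ 3 mod 4. m = 2×4×1 + 2×3×3 ≡ 2 mod 12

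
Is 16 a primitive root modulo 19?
16^{9} ≡ 1 mod 19 and 9 < 18, so ord_19(16) = 9 ≠ 18 and 16 is not a primitive root.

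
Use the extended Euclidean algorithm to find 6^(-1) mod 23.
Extended GCD: 6(4) + 23(-1) = 1. So 6^(-1) ≡ 4 (mod 23). Verify: 6 × 4 = 24 ≡ 1 (mod 23)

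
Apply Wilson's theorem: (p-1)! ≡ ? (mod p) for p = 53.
By Wilson's theorem, (52)! ≡ -1 ≡ 52 mod 53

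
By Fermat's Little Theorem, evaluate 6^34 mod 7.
By Fermat: 6^{6} ≡ 1 mod 7. 34 = 5×6 + 4. So 6^{34} ≡ 6^{4} ≡ 1 mod 7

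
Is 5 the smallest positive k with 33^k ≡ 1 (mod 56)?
Powers of 33 mod 56: 33^1≡33, 33^2≡25, 33^3≡41, 33^4≡9, 33^5≡17, 33^6≡1. 33^5≡17≢1, so ord ≠ 5. No, the actual order is 6.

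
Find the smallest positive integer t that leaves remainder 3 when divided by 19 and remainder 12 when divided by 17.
M = 19 × 17 = 323. M₁ = 17, y₁ ≡ 9 (mod 19). M₂ = 19, y₂ ≡ 9 (mod 17). t = 3×17×9 + 12×19×9 ≡ 250 (mod 323)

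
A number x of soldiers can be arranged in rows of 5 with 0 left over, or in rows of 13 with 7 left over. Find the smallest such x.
M = 5 × 13 = 65. M₁ = 13, y₁ ≡ 2 mod 5. M₂ = 5, y₂ ≡ 8 mod 13. x = 0×13×2 + 7×5×8 ≡ 20 mod 65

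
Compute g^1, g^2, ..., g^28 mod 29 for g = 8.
8^1, 8^2, ..., 8^{28} mod 29: [8, 6, 19, 7, 27, 13, 17, 20, 15, 4, 3, 24, 18, 28, 21, 23, 10, 22, 2, 16, 12, 9, 14, 25, 26, 5, 11, 1]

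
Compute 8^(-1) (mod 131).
Since 131 is prime, by Fermat 8^(-1) ≡ 8^{129} ≡ 82 (mod 131). Verify: 8 × 82 = 656 ≡ 1 (mod 131)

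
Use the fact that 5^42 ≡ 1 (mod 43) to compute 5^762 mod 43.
By Fermat: 5^{42} ≡ 1 (mod 43). 762 ≡ 6 (mod 42). So 5^{762} ≡ 5^{6} ≡ 16 (mod 43)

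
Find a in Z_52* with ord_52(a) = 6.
23 has order 6 mod 52 since 23^{6} ≡ 1 (mod 52) and no smaller power works.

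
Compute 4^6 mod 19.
By repeated squaring mod 19: 4^{1}≡4, 4^{2}≡16, 4^{4}≡9. Then 4^{6} = 4^{4+2} ≡ 9 × 16 ≡ 11 mod 19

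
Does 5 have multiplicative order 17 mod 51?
Powers of 5 mod 51: 5^1≡5, 5^2≡25, 5^3≡23, 5^4≡13, 5^5≡14, 5^6≡19, 5^7≡44, 5^8≡16, 5^9≡29, 5^10≡43, 5^11≡11, 5^12≡4, 5^13≡20, 5^14≡49, 5^15≡41, 5^16≡1. Already 5^16≡1, so the order is 16 < 17. No, the actual order is 16.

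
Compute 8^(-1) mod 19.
Since 19 is prime, by Fermat 8^(-1) ≡ 8^{17} ≡ 12 mod 19. Verify: 8 × 12 = 96 ≡ 1 mod 19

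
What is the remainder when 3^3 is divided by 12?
3^{3} = 27 ≡ 3 (mod 12)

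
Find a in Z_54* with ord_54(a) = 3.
19 has order 3 mod 54 since 19^{3} ≡ 1 (mod 54) and no smaller power works.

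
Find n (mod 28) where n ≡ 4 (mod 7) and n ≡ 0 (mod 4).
M = 7 × 4 = 28. M₁ = 4, y₁ ≡ 2 (mod 7). M₂ = 7, y₂ ≡ 3 (mod 4). n = 4×4×2 + 0×7×3 ≡ 4 (mod 28)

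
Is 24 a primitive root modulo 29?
24^{7} ≡ 1 mod 29 and 7 < 28, so ord_29(24) = 7 ≠ 28 and 24 is not a primitive root.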